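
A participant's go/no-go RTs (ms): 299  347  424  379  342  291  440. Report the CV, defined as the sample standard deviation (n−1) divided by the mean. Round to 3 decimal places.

0.160

n = 7, Σ = 2522, M = 360.2857
Σ(x−M)² = 19831.429; s = √(19831.429/6) = 57.4912
CV = 57.4912 / 360.2857 = 0.15957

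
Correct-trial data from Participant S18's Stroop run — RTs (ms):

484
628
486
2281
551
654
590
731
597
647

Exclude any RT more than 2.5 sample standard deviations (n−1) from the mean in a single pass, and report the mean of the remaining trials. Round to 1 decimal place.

596.4 ms

n = 10, ΣRT = 7649, M = 764.900
Σ(x−M)² = 2605872.90; s = √(2605872.90/9) = 538.091
Cutoffs: 764.900 ± 2.5·538.091 → [-580.3, 2110.1]
Outside: 2281 → excluded.
Retained (n=9): Σ = 5368, mean = 5368/9 = 596.444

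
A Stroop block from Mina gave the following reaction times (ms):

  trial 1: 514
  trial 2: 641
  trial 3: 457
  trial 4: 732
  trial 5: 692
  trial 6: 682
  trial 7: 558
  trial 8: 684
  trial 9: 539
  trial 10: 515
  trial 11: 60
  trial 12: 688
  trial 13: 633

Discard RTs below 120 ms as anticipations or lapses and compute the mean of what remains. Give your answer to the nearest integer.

611 ms

Excluded: 60
Retained (n=12): Σ = 7335
Mean = 7335/12 = 611.2500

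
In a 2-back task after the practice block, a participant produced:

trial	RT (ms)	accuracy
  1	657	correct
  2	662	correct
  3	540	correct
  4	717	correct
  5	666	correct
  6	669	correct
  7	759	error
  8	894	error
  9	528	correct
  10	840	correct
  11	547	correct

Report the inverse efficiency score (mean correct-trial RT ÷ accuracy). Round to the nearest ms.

791 ms

Correct trials (n=9): 657, 662, 540, 717, 666, 669, 528, 840, 547
Mean correct RT = 5826/9 = 647.3333 ms
Proportion correct = 9/11
IES = 647.3333 / (9/11) = 791.185 ms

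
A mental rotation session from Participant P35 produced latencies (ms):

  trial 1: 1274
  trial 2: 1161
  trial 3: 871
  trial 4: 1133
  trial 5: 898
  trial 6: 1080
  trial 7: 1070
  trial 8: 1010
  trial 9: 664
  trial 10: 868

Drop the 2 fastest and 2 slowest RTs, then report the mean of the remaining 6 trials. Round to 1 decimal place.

1010.3 ms

Sorted: 664, 868, 871, 898, 1010, 1070, 1080, 1133, 1161, 1274
Drop lowest 2 (664, 868) and highest 2 (1161, 1274)
Remaining (n=6): Σ = 6062, mean = 6062/6 = 1010.333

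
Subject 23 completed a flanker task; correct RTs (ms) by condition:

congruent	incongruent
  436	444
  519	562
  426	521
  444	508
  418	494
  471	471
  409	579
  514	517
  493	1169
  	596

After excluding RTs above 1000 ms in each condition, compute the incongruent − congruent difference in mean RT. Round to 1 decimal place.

62.4 ms

incongruent: exclude 1169
M(congruent) = 4130/9 = 458.889
M(incongruent) = 4692/9 = 521.333
Difference = 521.333 − 458.889 = 62.444 ms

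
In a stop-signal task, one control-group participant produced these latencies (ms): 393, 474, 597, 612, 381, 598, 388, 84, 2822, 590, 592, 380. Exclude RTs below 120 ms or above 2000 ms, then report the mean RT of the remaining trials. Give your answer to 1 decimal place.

Excluded: 84, 2822
Retained (n=10): Σ = 5005
Mean = 5005/10 = 500.5000

500.5 ms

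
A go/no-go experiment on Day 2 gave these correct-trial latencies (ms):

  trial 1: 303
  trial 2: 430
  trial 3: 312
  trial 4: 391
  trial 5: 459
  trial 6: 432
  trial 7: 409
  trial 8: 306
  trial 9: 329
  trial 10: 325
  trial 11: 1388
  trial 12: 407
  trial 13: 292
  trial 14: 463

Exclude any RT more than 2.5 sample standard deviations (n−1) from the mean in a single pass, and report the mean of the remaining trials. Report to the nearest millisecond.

374 ms

n = 14, ΣRT = 6246, M = 446.143
Σ(x−M)² = 1004239.71; s = √(1004239.71/13) = 277.937
Cutoffs: 446.143 ± 2.5·277.937 → [-248.7, 1141.0]
Outside: 1388 → excluded.
Retained (n=13): Σ = 4858, mean = 4858/13 = 373.692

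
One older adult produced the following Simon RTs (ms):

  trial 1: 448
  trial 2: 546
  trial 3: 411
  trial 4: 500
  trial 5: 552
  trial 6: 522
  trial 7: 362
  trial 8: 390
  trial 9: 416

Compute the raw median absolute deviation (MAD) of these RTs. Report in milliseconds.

Sorted: 362, 390, 411, 416, 448, 500, 522, 546, 552 → median = 448
|x − 448|: 0, 98, 37, 52, 104, 74, 86, 58, 32
Sorted deviations: 0, 32, 37, 52, 58, 74, 86, 98, 104 → MAD = 58

58 ms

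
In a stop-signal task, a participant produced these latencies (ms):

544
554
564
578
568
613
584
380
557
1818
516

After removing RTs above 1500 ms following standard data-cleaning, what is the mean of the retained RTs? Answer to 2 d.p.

545.80 ms

Excluded: 1818
Retained (n=10): Σ = 5458
Mean = 5458/10 = 545.8000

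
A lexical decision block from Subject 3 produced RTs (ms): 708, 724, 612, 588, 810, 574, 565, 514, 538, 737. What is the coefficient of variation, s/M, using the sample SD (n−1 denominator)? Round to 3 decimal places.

0.157

n = 10, Σ = 6370, M = 637.0000
Σ(x−M)² = 89648.000; s = √(89648.000/9) = 99.8043
CV = 99.8043 / 637.0000 = 0.15668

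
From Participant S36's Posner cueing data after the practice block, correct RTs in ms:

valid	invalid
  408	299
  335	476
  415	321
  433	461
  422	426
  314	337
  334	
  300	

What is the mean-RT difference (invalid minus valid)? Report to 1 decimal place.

16.5 ms

M(valid) = 2961/8 = 370.125
M(invalid) = 2320/6 = 386.667
Difference = 386.667 − 370.125 = 16.542 ms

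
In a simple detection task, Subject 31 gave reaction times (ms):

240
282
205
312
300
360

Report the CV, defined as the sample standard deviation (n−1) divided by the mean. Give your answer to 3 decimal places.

0.193

n = 6, Σ = 1699, M = 283.1667
Σ(x−M)² = 14992.833; s = √(14992.833/5) = 54.7592
CV = 54.7592 / 283.1667 = 0.19338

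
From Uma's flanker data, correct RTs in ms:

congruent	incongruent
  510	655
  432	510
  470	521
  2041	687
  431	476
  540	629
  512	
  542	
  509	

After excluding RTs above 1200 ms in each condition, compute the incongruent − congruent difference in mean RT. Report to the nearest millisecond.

86 ms

congruent: exclude 2041
M(congruent) = 3946/8 = 493.250
M(incongruent) = 3478/6 = 579.667
Difference = 579.667 − 493.250 = 86.417 ms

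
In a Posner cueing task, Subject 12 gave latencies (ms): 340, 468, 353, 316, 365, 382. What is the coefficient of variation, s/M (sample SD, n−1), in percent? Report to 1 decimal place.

14.2%

n = 6, Σ = 2224, M = 370.6667
Σ(x−M)² = 13875.333; s = √(13875.333/5) = 52.6789
CV = 52.6789 / 370.6667 = 0.14212 = 14.212%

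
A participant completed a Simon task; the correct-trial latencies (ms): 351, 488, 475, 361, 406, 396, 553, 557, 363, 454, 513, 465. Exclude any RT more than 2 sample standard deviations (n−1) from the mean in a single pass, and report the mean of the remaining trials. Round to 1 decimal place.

448.5 ms

n = 12, ΣRT = 5382, M = 448.500
Σ(x−M)² = 58453.00; s = √(58453.00/11) = 72.897
Cutoffs: 448.500 ± 2·72.897 → [302.7, 594.3]
No RTs fall outside the cutoffs; all 12 retained. Mean = 5382/12 = 448.500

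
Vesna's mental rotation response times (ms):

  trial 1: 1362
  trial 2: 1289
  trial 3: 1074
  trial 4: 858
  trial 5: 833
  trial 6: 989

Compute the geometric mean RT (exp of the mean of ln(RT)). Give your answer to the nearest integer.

ln(RT): 7.2167, 7.1616, 6.9791, 6.7546, 6.7250, 6.8967
Mean ln(RT) = 41.7338/6 = 6.95563
Geometric mean = exp(6.95563) = 1049.04 ms

1049 ms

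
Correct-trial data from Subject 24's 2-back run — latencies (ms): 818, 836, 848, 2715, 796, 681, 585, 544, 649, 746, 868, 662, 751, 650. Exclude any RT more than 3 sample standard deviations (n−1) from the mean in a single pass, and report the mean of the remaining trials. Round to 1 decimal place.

n = 14, ΣRT = 12149, M = 867.786
Σ(x−M)² = 3807044.36; s = √(3807044.36/13) = 541.156
Cutoffs: 867.786 ± 3·541.156 → [-755.7, 2491.3]
Outside: 2715 → excluded.
Retained (n=13): Σ = 9434, mean = 9434/13 = 725.692

725.7 ms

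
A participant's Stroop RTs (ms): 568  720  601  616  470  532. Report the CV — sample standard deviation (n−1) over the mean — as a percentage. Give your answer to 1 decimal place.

n = 6, Σ = 3507, M = 584.5000
Σ(x−M)² = 35763.500; s = √(35763.500/5) = 84.5736
CV = 84.5736 / 584.5000 = 0.14469 = 14.469%

14.5%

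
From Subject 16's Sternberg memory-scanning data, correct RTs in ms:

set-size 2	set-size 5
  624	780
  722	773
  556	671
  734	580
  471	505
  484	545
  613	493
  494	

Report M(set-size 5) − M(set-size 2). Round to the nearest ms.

34 ms

M(set-size 2) = 4698/8 = 587.250
M(set-size 5) = 4347/7 = 621.000
Difference = 621.000 − 587.250 = 33.750 ms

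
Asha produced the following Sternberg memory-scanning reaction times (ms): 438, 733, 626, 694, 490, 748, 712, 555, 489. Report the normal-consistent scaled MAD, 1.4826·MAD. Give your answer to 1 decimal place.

Sorted: 438, 489, 490, 555, 626, 694, 712, 733, 748 → median = 626
|x − 626| sorted: 0, 68, 71, 86, 107, 122, 136, 137, 188 → MAD = 107
Robust SD ≈ 1.4826 × 107 = 158.638

158.6 ms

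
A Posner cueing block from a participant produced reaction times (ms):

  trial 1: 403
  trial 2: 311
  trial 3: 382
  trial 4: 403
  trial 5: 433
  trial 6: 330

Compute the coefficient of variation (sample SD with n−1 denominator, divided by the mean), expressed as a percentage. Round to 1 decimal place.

12.5%

n = 6, Σ = 2262, M = 377.0000
Σ(x−M)² = 11078.000; s = √(11078.000/5) = 47.0702
CV = 47.0702 / 377.0000 = 0.12485 = 12.485%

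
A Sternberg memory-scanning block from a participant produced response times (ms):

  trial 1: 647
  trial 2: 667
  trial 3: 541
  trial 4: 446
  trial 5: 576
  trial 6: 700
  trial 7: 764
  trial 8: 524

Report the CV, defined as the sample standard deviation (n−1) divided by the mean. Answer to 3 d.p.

0.172

n = 8, Σ = 4865, M = 608.1250
Σ(x−M)² = 76614.875; s = √(76614.875/7) = 104.6183
CV = 104.6183 / 608.1250 = 0.17203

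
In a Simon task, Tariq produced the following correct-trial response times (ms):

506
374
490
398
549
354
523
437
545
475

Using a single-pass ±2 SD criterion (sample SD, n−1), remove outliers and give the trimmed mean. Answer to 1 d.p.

n = 10, ΣRT = 4651, M = 465.100
Σ(x−M)² = 45100.90; s = √(45100.90/9) = 70.790
Cutoffs: 465.100 ± 2·70.790 → [323.5, 606.7]
No RTs fall outside the cutoffs; all 10 retained. Mean = 4651/10 = 465.100

465.1 ms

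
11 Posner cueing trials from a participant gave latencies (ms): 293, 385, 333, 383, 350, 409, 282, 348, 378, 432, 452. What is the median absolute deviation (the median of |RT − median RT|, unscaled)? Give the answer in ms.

31 ms

Sorted: 282, 293, 333, 348, 350, 378, 383, 385, 409, 432, 452 → median = 378
|x − 378|: 85, 7, 45, 5, 28, 31, 96, 30, 0, 54, 74
Sorted deviations: 0, 5, 7, 28, 30, 31, 45, 54, 74, 85, 96 → MAD = 31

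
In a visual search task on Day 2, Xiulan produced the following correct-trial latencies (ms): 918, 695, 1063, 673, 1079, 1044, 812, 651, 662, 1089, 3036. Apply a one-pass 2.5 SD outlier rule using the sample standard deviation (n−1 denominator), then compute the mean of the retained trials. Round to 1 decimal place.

n = 11, ΣRT = 11722, M = 1065.636
Σ(x−M)² = 4596040.55; s = √(4596040.55/10) = 677.941
Cutoffs: 1065.636 ± 2.5·677.941 → [-629.2, 2760.5]
Outside: 3036 → excluded.
Retained (n=10): Σ = 8686, mean = 8686/10 = 868.600

868.6 ms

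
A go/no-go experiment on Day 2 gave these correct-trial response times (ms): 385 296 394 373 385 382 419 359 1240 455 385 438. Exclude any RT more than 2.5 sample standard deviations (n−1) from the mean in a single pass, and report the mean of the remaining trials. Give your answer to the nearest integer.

388 ms

n = 12, ΣRT = 5511, M = 459.250
Σ(x−M)² = 682564.25; s = √(682564.25/11) = 249.101
Cutoffs: 459.250 ± 2.5·249.101 → [-163.5, 1082.0]
Outside: 1240 → excluded.
Retained (n=11): Σ = 4271, mean = 4271/11 = 388.273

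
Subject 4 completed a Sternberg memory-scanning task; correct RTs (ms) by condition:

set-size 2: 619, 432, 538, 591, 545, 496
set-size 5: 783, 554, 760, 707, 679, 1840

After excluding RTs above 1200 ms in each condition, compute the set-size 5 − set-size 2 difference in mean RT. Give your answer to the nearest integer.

set-size 5: exclude 1840
M(set-size 2) = 3221/6 = 536.833
M(set-size 5) = 3483/5 = 696.600
Difference = 696.600 − 536.833 = 159.767 ms

160 ms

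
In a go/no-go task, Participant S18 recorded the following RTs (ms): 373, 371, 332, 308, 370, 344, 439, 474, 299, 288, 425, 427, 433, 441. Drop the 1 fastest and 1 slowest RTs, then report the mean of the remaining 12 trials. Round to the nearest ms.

380 ms

Sorted: 288, 299, 308, 332, 344, 370, 371, 373, 425, 427, 433, 439, 441, 474
Drop lowest 1 (288) and highest 1 (474)
Remaining (n=12): Σ = 4562, mean = 4562/12 = 380.167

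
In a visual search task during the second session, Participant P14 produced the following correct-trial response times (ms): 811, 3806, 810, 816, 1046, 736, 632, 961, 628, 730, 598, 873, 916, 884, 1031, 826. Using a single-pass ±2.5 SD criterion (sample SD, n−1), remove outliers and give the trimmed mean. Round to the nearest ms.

n = 16, ΣRT = 16104, M = 1006.500
Σ(x−M)² = 8628160.00; s = √(8628160.00/15) = 758.426
Cutoffs: 1006.500 ± 2.5·758.426 → [-889.6, 2902.6]
Outside: 3806 → excluded.
Retained (n=15): Σ = 12298, mean = 12298/15 = 819.867

820 ms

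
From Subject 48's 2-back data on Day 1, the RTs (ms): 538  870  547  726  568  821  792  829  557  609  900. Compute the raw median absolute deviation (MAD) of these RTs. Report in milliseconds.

Sorted: 538, 547, 557, 568, 609, 726, 792, 821, 829, 870, 900 → median = 726
|x − 726|: 188, 144, 179, 0, 158, 95, 66, 103, 169, 117, 174
Sorted deviations: 0, 66, 95, 103, 117, 144, 158, 169, 174, 179, 188 → MAD = 144

144 ms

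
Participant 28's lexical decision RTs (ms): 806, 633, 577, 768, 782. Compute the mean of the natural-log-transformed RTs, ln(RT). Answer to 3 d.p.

6.561

ln(RT): 6.6921, 6.4505, 6.3578, 6.6438, 6.6619
Σ ln(RT) = 32.8060
Mean = 32.8060/5 = 6.56121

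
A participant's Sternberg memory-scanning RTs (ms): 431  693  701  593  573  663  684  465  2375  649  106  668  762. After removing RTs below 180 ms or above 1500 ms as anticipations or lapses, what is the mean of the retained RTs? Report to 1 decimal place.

Excluded: 106, 2375
Retained (n=11): Σ = 6882
Mean = 6882/11 = 625.6364

625.6 ms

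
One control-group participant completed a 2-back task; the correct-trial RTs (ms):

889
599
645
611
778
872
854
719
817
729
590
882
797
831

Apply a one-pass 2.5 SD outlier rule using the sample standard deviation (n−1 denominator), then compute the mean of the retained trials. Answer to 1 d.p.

758.1 ms

n = 14, ΣRT = 10613, M = 758.071
Σ(x−M)² = 155724.93; s = √(155724.93/13) = 109.448
Cutoffs: 758.071 ± 2.5·109.448 → [484.5, 1031.7]
No RTs fall outside the cutoffs; all 14 retained. Mean = 10613/14 = 758.071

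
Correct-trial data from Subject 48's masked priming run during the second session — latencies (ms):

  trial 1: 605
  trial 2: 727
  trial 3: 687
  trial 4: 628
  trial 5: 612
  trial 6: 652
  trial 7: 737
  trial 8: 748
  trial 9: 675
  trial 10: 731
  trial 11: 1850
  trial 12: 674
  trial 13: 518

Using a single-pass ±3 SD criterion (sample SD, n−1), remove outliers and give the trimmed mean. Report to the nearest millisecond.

n = 13, ΣRT = 9844, M = 757.231
Σ(x−M)² = 1344134.31; s = √(1344134.31/12) = 334.681
Cutoffs: 757.231 ± 3·334.681 → [-246.8, 1761.3]
Outside: 1850 → excluded.
Retained (n=12): Σ = 7994, mean = 7994/12 = 666.167

666 ms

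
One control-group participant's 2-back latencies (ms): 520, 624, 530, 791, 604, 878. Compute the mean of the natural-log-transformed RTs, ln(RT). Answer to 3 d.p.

6.470

ln(RT): 6.2538, 6.4362, 6.2729, 6.6733, 6.4036, 6.7776
Σ ln(RT) = 38.8174
Mean = 38.8174/6 = 6.46956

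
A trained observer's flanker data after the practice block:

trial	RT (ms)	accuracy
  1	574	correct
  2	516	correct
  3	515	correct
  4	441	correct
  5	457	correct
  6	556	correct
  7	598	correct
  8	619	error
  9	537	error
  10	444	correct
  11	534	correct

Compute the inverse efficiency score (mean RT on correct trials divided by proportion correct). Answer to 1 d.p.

629.4 ms

Correct trials (n=9): 574, 516, 515, 441, 457, 556, 598, 444, 534
Mean correct RT = 4635/9 = 515.0000 ms
Proportion correct = 9/11
IES = 515.0000 / (9/11) = 629.444 ms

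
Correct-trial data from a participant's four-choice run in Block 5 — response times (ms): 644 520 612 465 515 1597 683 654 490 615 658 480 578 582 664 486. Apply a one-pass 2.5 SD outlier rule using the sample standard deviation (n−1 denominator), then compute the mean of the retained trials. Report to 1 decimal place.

n = 16, ΣRT = 10243, M = 640.188
Σ(x−M)² = 1059892.44; s = √(1059892.44/15) = 265.819
Cutoffs: 640.188 ± 2.5·265.819 → [-24.4, 1304.7]
Outside: 1597 → excluded.
Retained (n=15): Σ = 8646, mean = 8646/15 = 576.400

576.4 ms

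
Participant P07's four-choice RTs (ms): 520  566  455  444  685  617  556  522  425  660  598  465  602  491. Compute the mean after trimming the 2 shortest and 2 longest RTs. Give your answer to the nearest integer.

Sorted: 425, 444, 455, 465, 491, 520, 522, 556, 566, 598, 602, 617, 660, 685
Drop lowest 2 (425, 444) and highest 2 (660, 685)
Remaining (n=10): Σ = 5392, mean = 5392/10 = 539.200

539 ms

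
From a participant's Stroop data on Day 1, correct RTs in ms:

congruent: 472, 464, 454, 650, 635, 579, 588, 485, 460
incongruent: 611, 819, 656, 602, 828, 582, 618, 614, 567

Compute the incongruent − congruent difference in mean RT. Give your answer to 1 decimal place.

M(congruent) = 4787/9 = 531.889
M(incongruent) = 5897/9 = 655.222
Difference = 655.222 − 531.889 = 123.333 ms

123.3 ms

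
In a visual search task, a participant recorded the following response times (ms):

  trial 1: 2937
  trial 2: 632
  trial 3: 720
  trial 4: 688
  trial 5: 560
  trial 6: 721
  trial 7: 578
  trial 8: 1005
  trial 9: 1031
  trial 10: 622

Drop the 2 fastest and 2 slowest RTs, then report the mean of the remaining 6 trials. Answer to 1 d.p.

Sorted: 560, 578, 622, 632, 688, 720, 721, 1005, 1031, 2937
Drop lowest 2 (560, 578) and highest 2 (1031, 2937)
Remaining (n=6): Σ = 4388, mean = 4388/6 = 731.333

731.3 ms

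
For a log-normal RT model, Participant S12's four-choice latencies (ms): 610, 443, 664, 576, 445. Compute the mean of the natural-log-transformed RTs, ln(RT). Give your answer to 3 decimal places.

6.292

ln(RT): 6.4135, 6.0936, 6.4983, 6.3561, 6.0981
Σ ln(RT) = 31.4595
Mean = 31.4595/5 = 6.29190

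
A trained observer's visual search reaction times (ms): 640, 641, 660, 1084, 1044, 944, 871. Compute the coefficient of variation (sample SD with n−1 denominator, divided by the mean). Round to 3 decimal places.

n = 7, Σ = 5884, M = 840.5714
Σ(x−M)² = 224927.714; s = √(224927.714/6) = 193.6181
CV = 193.6181 / 840.5714 = 0.23034

0.230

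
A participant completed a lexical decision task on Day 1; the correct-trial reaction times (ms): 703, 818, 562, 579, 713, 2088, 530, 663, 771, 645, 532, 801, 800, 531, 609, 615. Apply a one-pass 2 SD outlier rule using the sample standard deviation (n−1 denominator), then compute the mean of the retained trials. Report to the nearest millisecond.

658 ms

n = 16, ΣRT = 11960, M = 747.500
Σ(x−M)² = 2069058.00; s = √(2069058.00/15) = 371.399
Cutoffs: 747.500 ± 2·371.399 → [4.7, 1490.3]
Outside: 2088 → excluded.
Retained (n=15): Σ = 9872, mean = 9872/15 = 658.133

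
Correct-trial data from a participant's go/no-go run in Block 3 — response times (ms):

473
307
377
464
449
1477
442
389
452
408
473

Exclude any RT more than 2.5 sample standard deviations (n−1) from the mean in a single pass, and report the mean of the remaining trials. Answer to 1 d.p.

n = 11, ΣRT = 5711, M = 519.182
Σ(x−M)² = 1034667.64; s = √(1034667.64/10) = 321.662
Cutoffs: 519.182 ± 2.5·321.662 → [-285.0, 1323.3]
Outside: 1477 → excluded.
Retained (n=10): Σ = 4234, mean = 4234/10 = 423.400

423.4 ms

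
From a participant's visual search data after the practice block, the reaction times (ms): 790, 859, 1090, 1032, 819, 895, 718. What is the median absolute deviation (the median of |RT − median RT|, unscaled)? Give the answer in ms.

69 ms

Sorted: 718, 790, 819, 859, 895, 1032, 1090 → median = 859
|x − 859|: 69, 0, 231, 173, 40, 36, 141
Sorted deviations: 0, 36, 40, 69, 141, 173, 231 → MAD = 69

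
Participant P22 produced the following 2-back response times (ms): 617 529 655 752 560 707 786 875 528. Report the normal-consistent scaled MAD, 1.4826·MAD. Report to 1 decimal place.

Sorted: 528, 529, 560, 617, 655, 707, 752, 786, 875 → median = 655
|x − 655| sorted: 0, 38, 52, 95, 97, 126, 127, 131, 220 → MAD = 97
Robust SD ≈ 1.4826 × 97 = 143.812

143.8 ms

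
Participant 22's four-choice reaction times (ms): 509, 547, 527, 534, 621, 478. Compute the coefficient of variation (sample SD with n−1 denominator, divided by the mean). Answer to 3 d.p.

0.090

n = 6, Σ = 3216, M = 536.0000
Σ(x−M)² = 11524.000; s = √(11524.000/5) = 48.0083
CV = 48.0083 / 536.0000 = 0.08957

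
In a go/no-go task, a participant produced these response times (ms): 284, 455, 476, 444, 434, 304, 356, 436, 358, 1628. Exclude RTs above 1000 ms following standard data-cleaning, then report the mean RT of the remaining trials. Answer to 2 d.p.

Excluded: 1628
Retained (n=9): Σ = 3547
Mean = 3547/9 = 394.1111

394.11 ms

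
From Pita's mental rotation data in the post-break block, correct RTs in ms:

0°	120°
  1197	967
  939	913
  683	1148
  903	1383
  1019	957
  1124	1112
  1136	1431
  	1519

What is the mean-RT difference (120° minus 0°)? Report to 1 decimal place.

178.6 ms

M(0°) = 7001/7 = 1000.143
M(120°) = 9430/8 = 1178.750
Difference = 1178.750 − 1000.143 = 178.607 ms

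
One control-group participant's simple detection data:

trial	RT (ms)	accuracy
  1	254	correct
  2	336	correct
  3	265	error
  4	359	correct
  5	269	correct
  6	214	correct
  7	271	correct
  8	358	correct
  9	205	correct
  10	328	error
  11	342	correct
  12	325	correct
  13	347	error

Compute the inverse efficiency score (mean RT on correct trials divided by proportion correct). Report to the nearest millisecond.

Correct trials (n=10): 254, 336, 359, 269, 214, 271, 358, 205, 342, 325
Mean correct RT = 2933/10 = 293.3000 ms
Proportion correct = 10/13
IES = 293.3000 / (10/13) = 381.290 ms

381 ms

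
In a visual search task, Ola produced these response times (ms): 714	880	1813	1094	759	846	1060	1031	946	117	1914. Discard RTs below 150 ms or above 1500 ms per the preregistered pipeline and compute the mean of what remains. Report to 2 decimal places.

916.25 ms

Excluded: 117, 1813, 1914
Retained (n=8): Σ = 7330
Mean = 7330/8 = 916.2500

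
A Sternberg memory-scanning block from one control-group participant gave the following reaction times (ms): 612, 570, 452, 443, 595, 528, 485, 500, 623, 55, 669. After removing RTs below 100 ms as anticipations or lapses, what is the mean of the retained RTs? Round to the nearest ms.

548 ms

Excluded: 55
Retained (n=10): Σ = 5477
Mean = 5477/10 = 547.7000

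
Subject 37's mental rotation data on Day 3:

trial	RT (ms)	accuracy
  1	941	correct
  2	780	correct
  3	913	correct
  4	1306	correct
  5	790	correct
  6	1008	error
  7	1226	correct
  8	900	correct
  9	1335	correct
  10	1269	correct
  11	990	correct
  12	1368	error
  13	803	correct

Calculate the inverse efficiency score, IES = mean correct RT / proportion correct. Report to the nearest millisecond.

Correct trials (n=11): 941, 780, 913, 1306, 790, 1226, 900, 1335, 1269, 990, 803
Mean correct RT = 11253/11 = 1023.0000 ms
Proportion correct = 11/13
IES = 1023.0000 / (11/13) = 1209.000 ms

1209 ms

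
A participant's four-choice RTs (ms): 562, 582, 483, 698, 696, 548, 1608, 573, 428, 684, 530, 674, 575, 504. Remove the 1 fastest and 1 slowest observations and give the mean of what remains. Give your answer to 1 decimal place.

592.4 ms

Sorted: 428, 483, 504, 530, 548, 562, 573, 575, 582, 674, 684, 696, 698, 1608
Drop lowest 1 (428) and highest 1 (1608)
Remaining (n=12): Σ = 7109, mean = 7109/12 = 592.417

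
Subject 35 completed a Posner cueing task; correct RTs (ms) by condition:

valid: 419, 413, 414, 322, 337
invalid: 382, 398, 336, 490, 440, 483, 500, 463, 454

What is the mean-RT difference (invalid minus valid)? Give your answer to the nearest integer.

M(valid) = 1905/5 = 381.000
M(invalid) = 3946/9 = 438.444
Difference = 438.444 − 381.000 = 57.444 ms

57 ms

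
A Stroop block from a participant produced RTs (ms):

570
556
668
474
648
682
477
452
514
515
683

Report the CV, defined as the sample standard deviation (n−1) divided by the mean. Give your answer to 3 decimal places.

0.157

n = 11, Σ = 6239, M = 567.1818
Σ(x−M)² = 79059.636; s = √(79059.636/10) = 88.9155
CV = 88.9155 / 567.1818 = 0.15677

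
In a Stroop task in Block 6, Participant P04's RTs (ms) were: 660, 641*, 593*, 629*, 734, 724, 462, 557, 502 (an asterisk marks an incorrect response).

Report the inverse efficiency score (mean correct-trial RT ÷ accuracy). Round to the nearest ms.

Correct trials (n=6): 660, 734, 724, 462, 557, 502
Mean correct RT = 3639/6 = 606.5000 ms
Proportion correct = 6/9
IES = 606.5000 / (6/9) = 909.750 ms

910 ms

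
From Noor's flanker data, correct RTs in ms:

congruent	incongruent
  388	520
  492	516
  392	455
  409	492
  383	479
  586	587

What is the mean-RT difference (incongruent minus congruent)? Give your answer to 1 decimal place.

M(congruent) = 2650/6 = 441.667
M(incongruent) = 3049/6 = 508.167
Difference = 508.167 − 441.667 = 66.500 ms

66.5 ms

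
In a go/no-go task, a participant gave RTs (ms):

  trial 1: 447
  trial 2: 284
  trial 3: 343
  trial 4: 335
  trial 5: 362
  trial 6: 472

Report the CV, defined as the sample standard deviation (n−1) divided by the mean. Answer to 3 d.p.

0.192

n = 6, Σ = 2243, M = 373.8333
Σ(x−M)² = 25658.833; s = √(25658.833/5) = 71.6364
CV = 71.6364 / 373.8333 = 0.19163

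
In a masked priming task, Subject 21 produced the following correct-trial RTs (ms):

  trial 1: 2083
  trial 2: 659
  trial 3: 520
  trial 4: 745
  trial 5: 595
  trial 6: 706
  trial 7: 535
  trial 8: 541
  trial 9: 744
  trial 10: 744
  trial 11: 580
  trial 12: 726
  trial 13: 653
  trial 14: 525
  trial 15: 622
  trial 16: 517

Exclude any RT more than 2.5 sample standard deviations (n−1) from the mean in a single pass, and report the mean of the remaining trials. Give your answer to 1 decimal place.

627.5 ms

n = 16, ΣRT = 11495, M = 718.438
Σ(x−M)² = 2098277.94; s = √(2098277.94/15) = 374.012
Cutoffs: 718.438 ± 2.5·374.012 → [-216.6, 1653.5]
Outside: 2083 → excluded.
Retained (n=15): Σ = 9412, mean = 9412/15 = 627.467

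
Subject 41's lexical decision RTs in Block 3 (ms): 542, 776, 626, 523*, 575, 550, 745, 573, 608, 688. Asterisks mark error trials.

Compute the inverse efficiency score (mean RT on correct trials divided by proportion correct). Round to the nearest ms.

702 ms

Correct trials (n=9): 542, 776, 626, 575, 550, 745, 573, 608, 688
Mean correct RT = 5683/9 = 631.4444 ms
Proportion correct = 9/10
IES = 631.4444 / (9/10) = 701.605 ms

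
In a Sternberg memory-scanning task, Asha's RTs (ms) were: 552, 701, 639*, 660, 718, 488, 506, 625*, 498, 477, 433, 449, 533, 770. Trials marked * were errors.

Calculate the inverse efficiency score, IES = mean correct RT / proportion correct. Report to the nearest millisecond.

660 ms

Correct trials (n=12): 552, 701, 660, 718, 488, 506, 498, 477, 433, 449, 533, 770
Mean correct RT = 6785/12 = 565.4167 ms
Proportion correct = 12/14
IES = 565.4167 / (12/14) = 659.653 ms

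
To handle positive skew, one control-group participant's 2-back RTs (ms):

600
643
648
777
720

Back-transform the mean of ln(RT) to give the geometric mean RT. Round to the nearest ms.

675 ms

ln(RT): 6.3969, 6.4661, 6.4739, 6.6554, 6.5793
Mean ln(RT) = 32.5717/5 = 6.51433
Geometric mean = exp(6.51433) = 674.74 ms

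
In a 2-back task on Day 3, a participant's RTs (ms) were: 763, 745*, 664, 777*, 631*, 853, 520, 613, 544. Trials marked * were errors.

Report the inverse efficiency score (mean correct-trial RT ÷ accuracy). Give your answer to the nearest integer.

989 ms

Correct trials (n=6): 763, 664, 853, 520, 613, 544
Mean correct RT = 3957/6 = 659.5000 ms
Proportion correct = 6/9
IES = 659.5000 / (6/9) = 989.250 ms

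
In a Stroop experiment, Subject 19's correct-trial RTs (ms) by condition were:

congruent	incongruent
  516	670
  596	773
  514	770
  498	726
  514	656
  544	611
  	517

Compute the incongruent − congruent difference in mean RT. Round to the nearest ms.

M(congruent) = 3182/6 = 530.333
M(incongruent) = 4723/7 = 674.714
Difference = 674.714 − 530.333 = 144.381 ms

144 ms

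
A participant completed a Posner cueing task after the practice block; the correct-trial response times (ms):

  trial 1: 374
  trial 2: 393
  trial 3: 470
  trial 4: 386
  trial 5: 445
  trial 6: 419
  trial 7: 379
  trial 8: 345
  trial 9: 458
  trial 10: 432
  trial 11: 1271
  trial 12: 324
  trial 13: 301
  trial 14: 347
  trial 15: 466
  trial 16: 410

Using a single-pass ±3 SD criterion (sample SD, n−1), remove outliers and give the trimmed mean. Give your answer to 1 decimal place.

396.6 ms

n = 16, ΣRT = 7220, M = 451.250
Σ(x−M)² = 755519.00; s = √(755519.00/15) = 224.428
Cutoffs: 451.250 ± 3·224.428 → [-222.0, 1124.5]
Outside: 1271 → excluded.
Retained (n=15): Σ = 5949, mean = 5949/15 = 396.600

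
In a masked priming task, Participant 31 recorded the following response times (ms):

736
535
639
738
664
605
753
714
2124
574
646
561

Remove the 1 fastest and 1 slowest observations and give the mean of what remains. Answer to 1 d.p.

Sorted: 535, 561, 574, 605, 639, 646, 664, 714, 736, 738, 753, 2124
Drop lowest 1 (535) and highest 1 (2124)
Remaining (n=10): Σ = 6630, mean = 6630/10 = 663.000

663.0 ms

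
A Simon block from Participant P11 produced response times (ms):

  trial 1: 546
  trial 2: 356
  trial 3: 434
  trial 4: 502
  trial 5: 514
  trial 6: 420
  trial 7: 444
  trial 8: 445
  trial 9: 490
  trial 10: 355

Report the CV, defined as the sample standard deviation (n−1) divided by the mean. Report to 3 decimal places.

n = 10, Σ = 4506, M = 450.6000
Σ(x−M)² = 36690.400; s = √(36690.400/9) = 63.8491
CV = 63.8491 / 450.6000 = 0.14170

0.142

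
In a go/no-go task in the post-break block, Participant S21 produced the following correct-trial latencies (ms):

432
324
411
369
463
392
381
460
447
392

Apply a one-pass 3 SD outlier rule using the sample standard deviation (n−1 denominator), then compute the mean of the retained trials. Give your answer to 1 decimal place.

407.1 ms

n = 10, ΣRT = 4071, M = 407.100
Σ(x−M)² = 17644.90; s = √(17644.90/9) = 44.278
Cutoffs: 407.100 ± 3·44.278 → [274.3, 539.9]
No RTs fall outside the cutoffs; all 10 retained. Mean = 4071/10 = 407.100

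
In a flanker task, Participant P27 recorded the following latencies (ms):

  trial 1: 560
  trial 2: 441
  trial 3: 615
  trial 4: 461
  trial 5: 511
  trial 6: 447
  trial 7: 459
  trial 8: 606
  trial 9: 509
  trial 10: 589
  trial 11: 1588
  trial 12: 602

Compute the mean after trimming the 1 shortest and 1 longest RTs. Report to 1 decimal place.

535.9 ms

Sorted: 441, 447, 459, 461, 509, 511, 560, 589, 602, 606, 615, 1588
Drop lowest 1 (441) and highest 1 (1588)
Remaining (n=10): Σ = 5359, mean = 5359/10 = 535.900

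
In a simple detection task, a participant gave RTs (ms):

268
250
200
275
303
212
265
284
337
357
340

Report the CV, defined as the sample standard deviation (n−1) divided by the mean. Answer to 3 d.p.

n = 11, Σ = 3091, M = 281.0000
Σ(x−M)² = 25630.000; s = √(25630.000/10) = 50.6261
CV = 50.6261 / 281.0000 = 0.18016

0.180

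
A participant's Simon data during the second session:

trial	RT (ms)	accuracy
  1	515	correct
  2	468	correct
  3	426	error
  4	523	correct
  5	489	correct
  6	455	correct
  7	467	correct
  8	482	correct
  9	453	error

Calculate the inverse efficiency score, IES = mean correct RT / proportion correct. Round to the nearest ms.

624 ms

Correct trials (n=7): 515, 468, 523, 489, 455, 467, 482
Mean correct RT = 3399/7 = 485.5714 ms
Proportion correct = 7/9
IES = 485.5714 / (7/9) = 624.306 ms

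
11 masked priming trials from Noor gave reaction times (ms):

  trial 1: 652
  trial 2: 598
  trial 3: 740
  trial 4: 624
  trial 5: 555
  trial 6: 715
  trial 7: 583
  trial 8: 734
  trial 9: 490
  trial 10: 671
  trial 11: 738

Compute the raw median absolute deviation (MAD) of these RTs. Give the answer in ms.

69 ms

Sorted: 490, 555, 583, 598, 624, 652, 671, 715, 734, 738, 740 → median = 652
|x − 652|: 0, 54, 88, 28, 97, 63, 69, 82, 162, 19, 86
Sorted deviations: 0, 19, 28, 54, 63, 69, 82, 86, 88, 97, 162 → MAD = 69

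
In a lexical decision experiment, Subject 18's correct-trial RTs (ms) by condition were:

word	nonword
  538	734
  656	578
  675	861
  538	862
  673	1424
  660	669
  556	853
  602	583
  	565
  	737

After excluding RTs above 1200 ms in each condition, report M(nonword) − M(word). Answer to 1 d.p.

nonword: exclude 1424
M(word) = 4898/8 = 612.250
M(nonword) = 6442/9 = 715.778
Difference = 715.778 − 612.250 = 103.528 ms

103.5 ms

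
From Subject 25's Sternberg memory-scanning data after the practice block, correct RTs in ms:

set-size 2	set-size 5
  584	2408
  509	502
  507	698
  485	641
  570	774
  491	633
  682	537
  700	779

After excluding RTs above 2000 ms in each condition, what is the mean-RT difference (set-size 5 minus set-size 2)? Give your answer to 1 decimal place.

86.0 ms

set-size 5: exclude 2408
M(set-size 2) = 4528/8 = 566.000
M(set-size 5) = 4564/7 = 652.000
Difference = 652.000 − 566.000 = 86.000 ms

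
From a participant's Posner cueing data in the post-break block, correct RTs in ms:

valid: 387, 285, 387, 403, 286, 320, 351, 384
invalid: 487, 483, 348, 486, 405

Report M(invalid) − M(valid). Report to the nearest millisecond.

91 ms

M(valid) = 2803/8 = 350.375
M(invalid) = 2209/5 = 441.800
Difference = 441.800 − 350.375 = 91.425 ms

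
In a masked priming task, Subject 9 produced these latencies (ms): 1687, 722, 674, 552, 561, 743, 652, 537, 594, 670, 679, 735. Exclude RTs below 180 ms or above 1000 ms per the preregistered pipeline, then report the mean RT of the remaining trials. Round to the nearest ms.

647 ms

Excluded: 1687
Retained (n=11): Σ = 7119
Mean = 7119/11 = 647.1818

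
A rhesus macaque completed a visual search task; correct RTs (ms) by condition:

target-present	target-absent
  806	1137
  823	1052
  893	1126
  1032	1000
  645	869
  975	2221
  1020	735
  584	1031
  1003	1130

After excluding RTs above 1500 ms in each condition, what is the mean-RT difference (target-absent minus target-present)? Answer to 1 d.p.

target-absent: exclude 2221
M(target-present) = 7781/9 = 864.556
M(target-absent) = 8080/8 = 1010.000
Difference = 1010.000 − 864.556 = 145.444 ms

145.4 ms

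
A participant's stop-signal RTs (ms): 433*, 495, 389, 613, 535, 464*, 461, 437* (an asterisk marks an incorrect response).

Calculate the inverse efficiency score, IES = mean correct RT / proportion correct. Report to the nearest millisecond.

798 ms

Correct trials (n=5): 495, 389, 613, 535, 461
Mean correct RT = 2493/5 = 498.6000 ms
Proportion correct = 5/8
IES = 498.6000 / (5/8) = 797.760 ms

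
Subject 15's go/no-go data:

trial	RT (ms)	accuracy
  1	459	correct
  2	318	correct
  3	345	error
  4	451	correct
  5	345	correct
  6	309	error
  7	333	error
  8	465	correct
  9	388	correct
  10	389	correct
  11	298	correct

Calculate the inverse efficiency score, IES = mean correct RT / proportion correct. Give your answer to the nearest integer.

535 ms

Correct trials (n=8): 459, 318, 451, 345, 465, 388, 389, 298
Mean correct RT = 3113/8 = 389.1250 ms
Proportion correct = 8/11
IES = 389.1250 / (8/11) = 535.047 ms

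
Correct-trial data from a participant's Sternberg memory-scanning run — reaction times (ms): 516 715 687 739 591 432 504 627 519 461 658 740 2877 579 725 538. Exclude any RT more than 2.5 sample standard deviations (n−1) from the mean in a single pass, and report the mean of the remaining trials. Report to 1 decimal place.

602.1 ms

n = 16, ΣRT = 11908, M = 744.250
Σ(x−M)² = 5005977.00; s = √(5005977.00/15) = 577.695
Cutoffs: 744.250 ± 2.5·577.695 → [-700.0, 2188.5]
Outside: 2877 → excluded.
Retained (n=15): Σ = 9031, mean = 9031/15 = 602.067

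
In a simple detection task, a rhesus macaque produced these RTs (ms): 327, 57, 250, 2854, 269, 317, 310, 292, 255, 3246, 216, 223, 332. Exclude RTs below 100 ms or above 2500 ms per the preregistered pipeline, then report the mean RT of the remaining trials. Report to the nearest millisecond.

279 ms

Excluded: 57, 2854, 3246
Retained (n=10): Σ = 2791
Mean = 2791/10 = 279.1000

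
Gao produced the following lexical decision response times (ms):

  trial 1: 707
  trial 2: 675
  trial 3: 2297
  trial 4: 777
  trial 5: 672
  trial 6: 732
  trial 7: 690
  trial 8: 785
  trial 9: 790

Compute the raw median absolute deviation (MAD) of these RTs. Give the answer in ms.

Sorted: 672, 675, 690, 707, 732, 777, 785, 790, 2297 → median = 732
|x − 732|: 25, 57, 1565, 45, 60, 0, 42, 53, 58
Sorted deviations: 0, 25, 42, 45, 53, 57, 58, 60, 1565 → MAD = 53

53 ms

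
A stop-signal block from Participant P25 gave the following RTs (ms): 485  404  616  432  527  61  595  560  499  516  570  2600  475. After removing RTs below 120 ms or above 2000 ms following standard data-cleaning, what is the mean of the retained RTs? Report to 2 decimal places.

Excluded: 61, 2600
Retained (n=11): Σ = 5679
Mean = 5679/11 = 516.2727

516.27 ms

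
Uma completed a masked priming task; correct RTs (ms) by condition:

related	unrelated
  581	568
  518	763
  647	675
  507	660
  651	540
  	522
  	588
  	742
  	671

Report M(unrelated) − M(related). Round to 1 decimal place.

M(related) = 2904/5 = 580.800
M(unrelated) = 5729/9 = 636.556
Difference = 636.556 − 580.800 = 55.756 ms

55.8 ms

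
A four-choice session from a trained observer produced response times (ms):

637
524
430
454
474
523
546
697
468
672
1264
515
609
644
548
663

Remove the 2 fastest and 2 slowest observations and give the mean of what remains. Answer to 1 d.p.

568.6 ms

Sorted: 430, 454, 468, 474, 515, 523, 524, 546, 548, 609, 637, 644, 663, 672, 697, 1264
Drop lowest 2 (430, 454) and highest 2 (697, 1264)
Remaining (n=12): Σ = 6823, mean = 6823/12 = 568.583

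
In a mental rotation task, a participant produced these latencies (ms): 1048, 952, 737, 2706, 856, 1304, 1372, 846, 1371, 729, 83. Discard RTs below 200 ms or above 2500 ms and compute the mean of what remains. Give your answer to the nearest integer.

Excluded: 83, 2706
Retained (n=9): Σ = 9215
Mean = 9215/9 = 1023.8889

1024 ms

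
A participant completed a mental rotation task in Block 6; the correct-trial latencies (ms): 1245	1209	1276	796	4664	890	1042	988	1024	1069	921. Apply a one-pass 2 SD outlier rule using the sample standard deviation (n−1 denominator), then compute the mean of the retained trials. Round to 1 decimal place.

1046.0 ms

n = 11, ΣRT = 15124, M = 1374.909
Σ(x−M)² = 12125854.91; s = √(12125854.91/10) = 1101.175
Cutoffs: 1374.909 ± 2·1101.175 → [-827.4, 3577.3]
Outside: 4664 → excluded.
Retained (n=10): Σ = 10460, mean = 10460/10 = 1046.000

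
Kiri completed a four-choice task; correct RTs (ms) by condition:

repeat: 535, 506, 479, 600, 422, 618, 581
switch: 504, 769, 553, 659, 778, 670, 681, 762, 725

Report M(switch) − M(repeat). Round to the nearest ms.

143 ms

M(repeat) = 3741/7 = 534.429
M(switch) = 6101/9 = 677.889
Difference = 677.889 − 534.429 = 143.460 ms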